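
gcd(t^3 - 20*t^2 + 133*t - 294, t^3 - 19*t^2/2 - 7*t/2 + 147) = t^2 - 13*t + 42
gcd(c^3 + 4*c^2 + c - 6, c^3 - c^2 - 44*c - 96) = c + 3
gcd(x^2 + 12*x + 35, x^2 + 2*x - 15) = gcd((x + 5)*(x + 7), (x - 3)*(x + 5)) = x + 5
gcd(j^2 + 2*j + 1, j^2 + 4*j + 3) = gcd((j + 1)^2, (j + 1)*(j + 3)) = j + 1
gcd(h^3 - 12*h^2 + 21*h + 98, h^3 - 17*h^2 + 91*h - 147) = h^2 - 14*h + 49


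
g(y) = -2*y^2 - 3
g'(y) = -4*y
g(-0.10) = -3.02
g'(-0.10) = 0.40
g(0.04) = -3.00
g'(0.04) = -0.16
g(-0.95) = -4.80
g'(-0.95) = 3.80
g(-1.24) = -6.08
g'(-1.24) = 4.96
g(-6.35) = -83.64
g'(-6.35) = 25.40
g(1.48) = -7.38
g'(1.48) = -5.92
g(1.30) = -6.38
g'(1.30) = -5.20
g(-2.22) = -12.86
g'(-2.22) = 8.88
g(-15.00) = -453.00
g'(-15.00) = 60.00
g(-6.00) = -75.00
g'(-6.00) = 24.00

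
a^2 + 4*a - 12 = (a - 2)*(a + 6)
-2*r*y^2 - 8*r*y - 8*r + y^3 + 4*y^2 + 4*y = (-2*r + y)*(y + 2)^2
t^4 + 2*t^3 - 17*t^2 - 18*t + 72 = (t - 3)*(t - 2)*(t + 3)*(t + 4)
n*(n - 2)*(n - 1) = n^3 - 3*n^2 + 2*n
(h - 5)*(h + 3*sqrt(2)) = h^2 - 5*h + 3*sqrt(2)*h - 15*sqrt(2)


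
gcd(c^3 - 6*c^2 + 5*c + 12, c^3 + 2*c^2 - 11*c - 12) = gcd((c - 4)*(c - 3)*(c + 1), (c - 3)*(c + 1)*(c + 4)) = c^2 - 2*c - 3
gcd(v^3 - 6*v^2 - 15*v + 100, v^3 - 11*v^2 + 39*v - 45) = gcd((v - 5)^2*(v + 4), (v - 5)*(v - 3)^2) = v - 5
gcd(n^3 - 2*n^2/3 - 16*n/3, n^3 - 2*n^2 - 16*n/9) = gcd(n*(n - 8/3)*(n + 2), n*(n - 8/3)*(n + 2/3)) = n^2 - 8*n/3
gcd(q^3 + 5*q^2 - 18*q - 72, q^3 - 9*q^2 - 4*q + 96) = q^2 - q - 12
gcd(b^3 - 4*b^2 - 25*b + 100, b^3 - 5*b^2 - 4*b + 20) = b - 5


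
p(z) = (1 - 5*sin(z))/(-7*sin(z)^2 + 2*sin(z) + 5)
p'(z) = (1 - 5*sin(z))*(14*sin(z)*cos(z) - 2*cos(z))/(-7*sin(z)^2 + 2*sin(z) + 5)^2 - 5*cos(z)/(-7*sin(z)^2 + 2*sin(z) + 5) = (-35*sin(z)^2 + 14*sin(z) - 27)*cos(z)/((sin(z) - 1)^2*(7*sin(z) + 5)^2)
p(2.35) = -0.89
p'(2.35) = 2.95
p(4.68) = -1.50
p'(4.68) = 0.15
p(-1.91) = -1.84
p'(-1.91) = 2.45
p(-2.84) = 0.66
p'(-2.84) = 2.28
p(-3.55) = -0.21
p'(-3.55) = 1.12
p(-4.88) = -23.56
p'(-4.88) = -283.18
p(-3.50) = -0.16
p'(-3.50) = 1.06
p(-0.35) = 0.78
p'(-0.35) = -2.77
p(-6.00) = -0.08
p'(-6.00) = -0.99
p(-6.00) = -0.08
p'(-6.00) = -0.99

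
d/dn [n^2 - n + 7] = 2*n - 1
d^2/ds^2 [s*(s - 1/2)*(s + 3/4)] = 6*s + 1/2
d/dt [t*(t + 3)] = 2*t + 3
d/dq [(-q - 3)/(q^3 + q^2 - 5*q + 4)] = (-q^3 - q^2 + 5*q + (q + 3)*(3*q^2 + 2*q - 5) - 4)/(q^3 + q^2 - 5*q + 4)^2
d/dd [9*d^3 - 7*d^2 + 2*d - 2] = 27*d^2 - 14*d + 2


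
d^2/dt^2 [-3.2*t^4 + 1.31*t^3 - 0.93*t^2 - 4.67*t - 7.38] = -38.4*t^2 + 7.86*t - 1.86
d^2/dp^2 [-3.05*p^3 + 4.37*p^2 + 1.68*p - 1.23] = 8.74 - 18.3*p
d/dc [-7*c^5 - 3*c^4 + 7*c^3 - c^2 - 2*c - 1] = -35*c^4 - 12*c^3 + 21*c^2 - 2*c - 2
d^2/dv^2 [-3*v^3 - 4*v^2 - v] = -18*v - 8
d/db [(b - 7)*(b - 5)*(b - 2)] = 3*b^2 - 28*b + 59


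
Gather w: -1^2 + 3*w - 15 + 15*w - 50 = 18*w - 66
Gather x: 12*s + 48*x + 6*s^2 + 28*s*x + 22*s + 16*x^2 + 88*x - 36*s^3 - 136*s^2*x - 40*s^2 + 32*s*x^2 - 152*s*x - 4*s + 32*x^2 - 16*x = -36*s^3 - 34*s^2 + 30*s + x^2*(32*s + 48) + x*(-136*s^2 - 124*s + 120)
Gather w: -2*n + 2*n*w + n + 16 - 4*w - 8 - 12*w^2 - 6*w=-n - 12*w^2 + w*(2*n - 10) + 8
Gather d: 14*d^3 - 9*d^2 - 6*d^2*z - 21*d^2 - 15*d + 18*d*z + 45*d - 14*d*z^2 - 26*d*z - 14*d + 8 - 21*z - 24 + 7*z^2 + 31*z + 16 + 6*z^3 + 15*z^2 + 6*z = 14*d^3 + d^2*(-6*z - 30) + d*(-14*z^2 - 8*z + 16) + 6*z^3 + 22*z^2 + 16*z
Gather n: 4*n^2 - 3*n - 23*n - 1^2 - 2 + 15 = 4*n^2 - 26*n + 12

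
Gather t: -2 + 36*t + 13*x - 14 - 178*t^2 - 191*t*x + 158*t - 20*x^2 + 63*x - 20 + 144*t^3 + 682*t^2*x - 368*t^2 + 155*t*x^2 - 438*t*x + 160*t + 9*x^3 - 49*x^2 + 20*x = 144*t^3 + t^2*(682*x - 546) + t*(155*x^2 - 629*x + 354) + 9*x^3 - 69*x^2 + 96*x - 36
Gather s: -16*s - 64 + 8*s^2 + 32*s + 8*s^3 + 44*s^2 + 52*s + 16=8*s^3 + 52*s^2 + 68*s - 48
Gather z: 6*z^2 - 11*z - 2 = 6*z^2 - 11*z - 2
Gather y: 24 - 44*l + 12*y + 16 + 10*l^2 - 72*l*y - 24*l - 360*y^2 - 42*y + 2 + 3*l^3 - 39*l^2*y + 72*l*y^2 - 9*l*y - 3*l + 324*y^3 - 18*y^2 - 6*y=3*l^3 + 10*l^2 - 71*l + 324*y^3 + y^2*(72*l - 378) + y*(-39*l^2 - 81*l - 36) + 42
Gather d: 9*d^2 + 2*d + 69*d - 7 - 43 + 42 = 9*d^2 + 71*d - 8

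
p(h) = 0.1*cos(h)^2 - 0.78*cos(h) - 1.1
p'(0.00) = 0.00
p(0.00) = -1.78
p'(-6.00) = 0.16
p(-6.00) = -1.76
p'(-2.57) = -0.51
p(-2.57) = -0.37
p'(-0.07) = -0.04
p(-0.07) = -1.78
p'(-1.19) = -0.66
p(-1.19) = -1.38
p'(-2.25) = -0.70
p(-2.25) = -0.57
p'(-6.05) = 0.14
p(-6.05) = -1.76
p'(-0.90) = -0.51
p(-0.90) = -1.55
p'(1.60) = 0.79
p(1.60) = -1.08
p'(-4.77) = 0.77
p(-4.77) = -1.14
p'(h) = -0.2*sin(h)*cos(h) + 0.78*sin(h)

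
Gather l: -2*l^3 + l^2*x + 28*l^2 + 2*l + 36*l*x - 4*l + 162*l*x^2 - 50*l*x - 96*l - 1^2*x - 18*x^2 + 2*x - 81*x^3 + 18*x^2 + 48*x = -2*l^3 + l^2*(x + 28) + l*(162*x^2 - 14*x - 98) - 81*x^3 + 49*x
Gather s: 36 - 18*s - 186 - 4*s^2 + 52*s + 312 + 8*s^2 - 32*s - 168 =4*s^2 + 2*s - 6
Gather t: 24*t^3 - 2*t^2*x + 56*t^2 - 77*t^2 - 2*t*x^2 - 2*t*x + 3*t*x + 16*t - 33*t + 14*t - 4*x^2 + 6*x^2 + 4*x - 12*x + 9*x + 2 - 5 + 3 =24*t^3 + t^2*(-2*x - 21) + t*(-2*x^2 + x - 3) + 2*x^2 + x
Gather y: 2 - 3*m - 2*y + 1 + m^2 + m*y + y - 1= m^2 - 3*m + y*(m - 1) + 2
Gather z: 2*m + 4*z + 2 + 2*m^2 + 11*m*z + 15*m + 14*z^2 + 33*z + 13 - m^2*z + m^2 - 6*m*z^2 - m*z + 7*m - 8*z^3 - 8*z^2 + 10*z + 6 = 3*m^2 + 24*m - 8*z^3 + z^2*(6 - 6*m) + z*(-m^2 + 10*m + 47) + 21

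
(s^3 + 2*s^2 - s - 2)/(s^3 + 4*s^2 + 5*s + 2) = (s - 1)/(s + 1)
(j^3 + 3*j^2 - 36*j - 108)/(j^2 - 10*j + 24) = (j^2 + 9*j + 18)/(j - 4)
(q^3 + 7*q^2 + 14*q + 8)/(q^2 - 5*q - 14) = (q^2 + 5*q + 4)/(q - 7)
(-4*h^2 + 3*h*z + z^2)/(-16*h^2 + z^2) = (-h + z)/(-4*h + z)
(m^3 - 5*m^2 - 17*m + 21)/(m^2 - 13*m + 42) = (m^2 + 2*m - 3)/(m - 6)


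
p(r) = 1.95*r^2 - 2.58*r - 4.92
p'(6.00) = 20.82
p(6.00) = 49.80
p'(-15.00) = -61.08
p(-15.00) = 472.53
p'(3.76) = 12.08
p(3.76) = 12.95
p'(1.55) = 3.46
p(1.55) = -4.23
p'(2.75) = 8.14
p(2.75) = 2.73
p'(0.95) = 1.12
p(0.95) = -5.61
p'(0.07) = -2.31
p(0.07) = -5.09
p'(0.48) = -0.71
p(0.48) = -5.71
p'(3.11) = 9.55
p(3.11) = 5.92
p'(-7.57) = -32.10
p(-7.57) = 126.36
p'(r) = 3.9*r - 2.58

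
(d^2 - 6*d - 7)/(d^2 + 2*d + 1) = (d - 7)/(d + 1)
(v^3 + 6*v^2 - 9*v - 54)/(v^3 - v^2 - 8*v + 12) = (v^2 + 3*v - 18)/(v^2 - 4*v + 4)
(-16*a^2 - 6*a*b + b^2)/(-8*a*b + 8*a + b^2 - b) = (2*a + b)/(b - 1)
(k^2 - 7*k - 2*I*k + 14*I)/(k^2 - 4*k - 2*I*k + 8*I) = (k - 7)/(k - 4)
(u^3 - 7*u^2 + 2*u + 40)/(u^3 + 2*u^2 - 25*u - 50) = (u - 4)/(u + 5)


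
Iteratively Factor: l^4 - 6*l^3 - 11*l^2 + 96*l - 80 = (l - 1)*(l^3 - 5*l^2 - 16*l + 80) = (l - 4)*(l - 1)*(l^2 - l - 20) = (l - 5)*(l - 4)*(l - 1)*(l + 4)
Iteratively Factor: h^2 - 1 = (h + 1)*(h - 1)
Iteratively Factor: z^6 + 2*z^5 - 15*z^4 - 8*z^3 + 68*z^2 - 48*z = (z - 2)*(z^5 + 4*z^4 - 7*z^3 - 22*z^2 + 24*z) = (z - 2)*(z + 4)*(z^4 - 7*z^2 + 6*z) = z*(z - 2)*(z + 4)*(z^3 - 7*z + 6) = z*(z - 2)*(z + 3)*(z + 4)*(z^2 - 3*z + 2) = z*(z - 2)^2*(z + 3)*(z + 4)*(z - 1)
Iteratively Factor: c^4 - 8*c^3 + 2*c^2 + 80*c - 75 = (c + 3)*(c^3 - 11*c^2 + 35*c - 25) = (c - 5)*(c + 3)*(c^2 - 6*c + 5) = (c - 5)*(c - 1)*(c + 3)*(c - 5)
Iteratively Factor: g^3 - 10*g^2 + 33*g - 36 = (g - 4)*(g^2 - 6*g + 9) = (g - 4)*(g - 3)*(g - 3)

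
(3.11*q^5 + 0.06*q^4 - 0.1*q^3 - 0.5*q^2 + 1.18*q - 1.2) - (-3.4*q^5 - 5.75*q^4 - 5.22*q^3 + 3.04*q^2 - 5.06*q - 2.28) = 6.51*q^5 + 5.81*q^4 + 5.12*q^3 - 3.54*q^2 + 6.24*q + 1.08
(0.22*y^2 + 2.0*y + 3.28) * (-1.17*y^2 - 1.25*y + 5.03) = -0.2574*y^4 - 2.615*y^3 - 5.231*y^2 + 5.96*y + 16.4984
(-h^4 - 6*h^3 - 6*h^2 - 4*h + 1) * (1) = -h^4 - 6*h^3 - 6*h^2 - 4*h + 1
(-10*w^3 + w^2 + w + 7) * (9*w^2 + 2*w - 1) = -90*w^5 - 11*w^4 + 21*w^3 + 64*w^2 + 13*w - 7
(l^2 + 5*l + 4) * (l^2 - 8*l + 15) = l^4 - 3*l^3 - 21*l^2 + 43*l + 60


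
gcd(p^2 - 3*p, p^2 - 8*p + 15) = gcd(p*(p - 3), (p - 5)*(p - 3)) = p - 3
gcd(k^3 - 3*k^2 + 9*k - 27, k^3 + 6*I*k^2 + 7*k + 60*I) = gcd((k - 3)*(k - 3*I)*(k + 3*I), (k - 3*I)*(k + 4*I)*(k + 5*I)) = k - 3*I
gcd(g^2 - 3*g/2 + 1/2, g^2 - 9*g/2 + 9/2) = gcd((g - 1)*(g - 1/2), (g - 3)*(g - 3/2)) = 1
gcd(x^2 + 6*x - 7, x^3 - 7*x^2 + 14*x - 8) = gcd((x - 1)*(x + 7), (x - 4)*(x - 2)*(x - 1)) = x - 1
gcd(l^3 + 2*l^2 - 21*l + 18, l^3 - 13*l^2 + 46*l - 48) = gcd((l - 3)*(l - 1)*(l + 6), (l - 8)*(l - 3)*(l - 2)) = l - 3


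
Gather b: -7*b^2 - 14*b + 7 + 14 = -7*b^2 - 14*b + 21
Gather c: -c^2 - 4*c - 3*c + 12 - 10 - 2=-c^2 - 7*c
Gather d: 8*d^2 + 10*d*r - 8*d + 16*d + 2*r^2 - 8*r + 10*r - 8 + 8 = 8*d^2 + d*(10*r + 8) + 2*r^2 + 2*r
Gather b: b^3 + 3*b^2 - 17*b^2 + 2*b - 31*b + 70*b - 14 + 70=b^3 - 14*b^2 + 41*b + 56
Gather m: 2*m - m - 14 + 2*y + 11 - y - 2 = m + y - 5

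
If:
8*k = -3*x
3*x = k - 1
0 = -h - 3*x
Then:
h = 8/9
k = 1/9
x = -8/27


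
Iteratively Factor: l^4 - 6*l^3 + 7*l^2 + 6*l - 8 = (l + 1)*(l^3 - 7*l^2 + 14*l - 8) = (l - 2)*(l + 1)*(l^2 - 5*l + 4) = (l - 2)*(l - 1)*(l + 1)*(l - 4)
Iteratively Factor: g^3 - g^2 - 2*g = (g + 1)*(g^2 - 2*g) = g*(g + 1)*(g - 2)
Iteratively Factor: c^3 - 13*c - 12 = (c - 4)*(c^2 + 4*c + 3) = (c - 4)*(c + 3)*(c + 1)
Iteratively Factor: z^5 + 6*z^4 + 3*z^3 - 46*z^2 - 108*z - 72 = (z + 2)*(z^4 + 4*z^3 - 5*z^2 - 36*z - 36) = (z + 2)*(z + 3)*(z^3 + z^2 - 8*z - 12) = (z + 2)^2*(z + 3)*(z^2 - z - 6) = (z - 3)*(z + 2)^2*(z + 3)*(z + 2)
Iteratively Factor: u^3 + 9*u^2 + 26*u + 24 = (u + 4)*(u^2 + 5*u + 6) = (u + 3)*(u + 4)*(u + 2)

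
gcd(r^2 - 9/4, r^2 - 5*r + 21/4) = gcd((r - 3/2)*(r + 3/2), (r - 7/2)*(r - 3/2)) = r - 3/2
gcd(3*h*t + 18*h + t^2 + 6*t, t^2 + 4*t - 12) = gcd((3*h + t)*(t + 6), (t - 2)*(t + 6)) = t + 6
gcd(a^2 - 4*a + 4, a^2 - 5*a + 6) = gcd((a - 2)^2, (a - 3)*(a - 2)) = a - 2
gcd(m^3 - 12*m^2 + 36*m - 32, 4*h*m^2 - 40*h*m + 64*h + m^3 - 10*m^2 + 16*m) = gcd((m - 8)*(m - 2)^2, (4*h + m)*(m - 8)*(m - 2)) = m^2 - 10*m + 16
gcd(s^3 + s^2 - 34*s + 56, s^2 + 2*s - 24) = s - 4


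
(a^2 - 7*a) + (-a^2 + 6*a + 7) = 7 - a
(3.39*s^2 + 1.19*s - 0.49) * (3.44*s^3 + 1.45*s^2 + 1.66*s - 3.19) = 11.6616*s^5 + 9.0091*s^4 + 5.6673*s^3 - 9.5492*s^2 - 4.6095*s + 1.5631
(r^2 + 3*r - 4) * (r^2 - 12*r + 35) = r^4 - 9*r^3 - 5*r^2 + 153*r - 140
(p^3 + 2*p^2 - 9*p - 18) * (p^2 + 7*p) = p^5 + 9*p^4 + 5*p^3 - 81*p^2 - 126*p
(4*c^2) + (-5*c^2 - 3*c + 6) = -c^2 - 3*c + 6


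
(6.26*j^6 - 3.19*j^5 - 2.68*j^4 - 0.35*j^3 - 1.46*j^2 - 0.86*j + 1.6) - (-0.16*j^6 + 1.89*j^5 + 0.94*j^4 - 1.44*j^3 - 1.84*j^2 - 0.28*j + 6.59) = 6.42*j^6 - 5.08*j^5 - 3.62*j^4 + 1.09*j^3 + 0.38*j^2 - 0.58*j - 4.99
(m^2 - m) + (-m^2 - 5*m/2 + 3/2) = 3/2 - 7*m/2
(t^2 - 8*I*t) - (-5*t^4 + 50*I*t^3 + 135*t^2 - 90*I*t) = 5*t^4 - 50*I*t^3 - 134*t^2 + 82*I*t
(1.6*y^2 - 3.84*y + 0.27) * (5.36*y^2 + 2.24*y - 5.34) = 8.576*y^4 - 16.9984*y^3 - 15.6984*y^2 + 21.1104*y - 1.4418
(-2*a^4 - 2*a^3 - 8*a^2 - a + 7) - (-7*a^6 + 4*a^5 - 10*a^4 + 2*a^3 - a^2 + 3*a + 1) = 7*a^6 - 4*a^5 + 8*a^4 - 4*a^3 - 7*a^2 - 4*a + 6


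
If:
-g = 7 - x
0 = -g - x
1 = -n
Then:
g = -7/2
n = -1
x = 7/2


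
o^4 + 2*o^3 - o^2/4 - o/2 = o*(o - 1/2)*(o + 1/2)*(o + 2)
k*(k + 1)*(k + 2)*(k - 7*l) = k^4 - 7*k^3*l + 3*k^3 - 21*k^2*l + 2*k^2 - 14*k*l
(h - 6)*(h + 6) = h^2 - 36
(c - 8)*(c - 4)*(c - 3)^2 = c^4 - 18*c^3 + 113*c^2 - 300*c + 288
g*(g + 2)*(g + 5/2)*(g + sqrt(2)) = g^4 + sqrt(2)*g^3 + 9*g^3/2 + 5*g^2 + 9*sqrt(2)*g^2/2 + 5*sqrt(2)*g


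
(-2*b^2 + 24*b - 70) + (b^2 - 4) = -b^2 + 24*b - 74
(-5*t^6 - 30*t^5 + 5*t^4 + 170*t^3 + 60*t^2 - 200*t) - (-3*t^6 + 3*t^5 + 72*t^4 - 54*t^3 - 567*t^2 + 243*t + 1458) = -2*t^6 - 33*t^5 - 67*t^4 + 224*t^3 + 627*t^2 - 443*t - 1458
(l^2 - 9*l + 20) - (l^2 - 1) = 21 - 9*l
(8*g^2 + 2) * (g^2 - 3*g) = 8*g^4 - 24*g^3 + 2*g^2 - 6*g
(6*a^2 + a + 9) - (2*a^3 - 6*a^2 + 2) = -2*a^3 + 12*a^2 + a + 7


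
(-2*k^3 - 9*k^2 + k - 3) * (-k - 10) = 2*k^4 + 29*k^3 + 89*k^2 - 7*k + 30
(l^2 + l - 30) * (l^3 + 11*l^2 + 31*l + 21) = l^5 + 12*l^4 + 12*l^3 - 278*l^2 - 909*l - 630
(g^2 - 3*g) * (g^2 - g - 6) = g^4 - 4*g^3 - 3*g^2 + 18*g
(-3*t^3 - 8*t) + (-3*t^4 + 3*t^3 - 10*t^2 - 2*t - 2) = -3*t^4 - 10*t^2 - 10*t - 2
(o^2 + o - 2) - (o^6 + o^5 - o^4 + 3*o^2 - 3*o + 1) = -o^6 - o^5 + o^4 - 2*o^2 + 4*o - 3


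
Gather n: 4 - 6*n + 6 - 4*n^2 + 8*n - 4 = -4*n^2 + 2*n + 6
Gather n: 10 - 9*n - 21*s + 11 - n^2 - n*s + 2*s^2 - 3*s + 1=-n^2 + n*(-s - 9) + 2*s^2 - 24*s + 22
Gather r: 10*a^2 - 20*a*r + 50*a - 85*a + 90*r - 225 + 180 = 10*a^2 - 35*a + r*(90 - 20*a) - 45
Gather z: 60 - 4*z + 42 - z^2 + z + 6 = -z^2 - 3*z + 108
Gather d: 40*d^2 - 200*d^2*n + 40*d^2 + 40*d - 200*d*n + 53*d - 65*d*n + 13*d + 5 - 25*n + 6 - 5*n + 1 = d^2*(80 - 200*n) + d*(106 - 265*n) - 30*n + 12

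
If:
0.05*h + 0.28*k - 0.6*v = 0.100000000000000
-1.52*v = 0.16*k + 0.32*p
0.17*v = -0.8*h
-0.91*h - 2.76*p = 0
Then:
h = 0.01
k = 0.29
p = -0.00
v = -0.03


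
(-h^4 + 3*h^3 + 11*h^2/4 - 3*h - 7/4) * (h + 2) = -h^5 + h^4 + 35*h^3/4 + 5*h^2/2 - 31*h/4 - 7/2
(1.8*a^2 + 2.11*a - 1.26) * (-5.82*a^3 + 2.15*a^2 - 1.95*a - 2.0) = -10.476*a^5 - 8.4102*a^4 + 8.3597*a^3 - 10.4235*a^2 - 1.763*a + 2.52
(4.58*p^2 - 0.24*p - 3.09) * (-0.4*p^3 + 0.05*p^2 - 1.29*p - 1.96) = -1.832*p^5 + 0.325*p^4 - 4.6842*p^3 - 8.8217*p^2 + 4.4565*p + 6.0564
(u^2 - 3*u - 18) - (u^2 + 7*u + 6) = -10*u - 24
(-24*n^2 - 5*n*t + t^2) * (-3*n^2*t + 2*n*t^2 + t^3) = 72*n^4*t - 33*n^3*t^2 - 37*n^2*t^3 - 3*n*t^4 + t^5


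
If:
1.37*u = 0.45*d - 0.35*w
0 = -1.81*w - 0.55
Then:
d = 3.04444444444444*u - 0.23634131368938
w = -0.30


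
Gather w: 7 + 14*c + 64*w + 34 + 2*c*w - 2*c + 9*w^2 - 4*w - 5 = 12*c + 9*w^2 + w*(2*c + 60) + 36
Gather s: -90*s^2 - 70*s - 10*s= -90*s^2 - 80*s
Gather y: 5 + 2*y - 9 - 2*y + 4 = 0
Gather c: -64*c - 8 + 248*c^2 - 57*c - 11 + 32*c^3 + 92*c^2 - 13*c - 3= 32*c^3 + 340*c^2 - 134*c - 22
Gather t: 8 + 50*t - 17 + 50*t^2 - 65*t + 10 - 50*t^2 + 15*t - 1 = 0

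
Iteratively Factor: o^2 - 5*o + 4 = (o - 4)*(o - 1)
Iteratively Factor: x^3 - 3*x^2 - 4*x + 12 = (x - 3)*(x^2 - 4) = (x - 3)*(x + 2)*(x - 2)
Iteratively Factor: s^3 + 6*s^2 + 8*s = (s + 4)*(s^2 + 2*s) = (s + 2)*(s + 4)*(s)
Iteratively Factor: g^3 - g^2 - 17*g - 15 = (g + 3)*(g^2 - 4*g - 5) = (g + 1)*(g + 3)*(g - 5)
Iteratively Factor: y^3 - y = (y)*(y^2 - 1) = y*(y + 1)*(y - 1)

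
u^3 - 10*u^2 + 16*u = u*(u - 8)*(u - 2)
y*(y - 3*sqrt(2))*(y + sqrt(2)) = y^3 - 2*sqrt(2)*y^2 - 6*y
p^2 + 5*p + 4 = (p + 1)*(p + 4)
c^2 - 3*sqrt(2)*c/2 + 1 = (c - sqrt(2))*(c - sqrt(2)/2)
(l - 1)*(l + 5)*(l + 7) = l^3 + 11*l^2 + 23*l - 35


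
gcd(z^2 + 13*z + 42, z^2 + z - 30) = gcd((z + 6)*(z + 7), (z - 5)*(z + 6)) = z + 6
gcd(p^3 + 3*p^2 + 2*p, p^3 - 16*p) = p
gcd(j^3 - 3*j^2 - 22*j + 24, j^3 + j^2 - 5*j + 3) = j - 1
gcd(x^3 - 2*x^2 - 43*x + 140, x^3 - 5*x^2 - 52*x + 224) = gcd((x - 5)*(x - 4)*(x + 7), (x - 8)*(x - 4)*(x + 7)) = x^2 + 3*x - 28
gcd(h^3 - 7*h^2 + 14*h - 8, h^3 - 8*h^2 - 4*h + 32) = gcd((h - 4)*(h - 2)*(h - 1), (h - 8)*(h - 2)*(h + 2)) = h - 2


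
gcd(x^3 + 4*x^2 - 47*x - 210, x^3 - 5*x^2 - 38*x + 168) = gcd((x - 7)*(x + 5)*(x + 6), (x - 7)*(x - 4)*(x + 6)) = x^2 - x - 42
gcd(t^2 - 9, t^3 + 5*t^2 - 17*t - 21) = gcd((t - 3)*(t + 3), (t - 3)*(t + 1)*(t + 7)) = t - 3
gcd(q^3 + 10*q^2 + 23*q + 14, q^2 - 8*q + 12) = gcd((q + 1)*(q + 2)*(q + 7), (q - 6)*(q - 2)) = 1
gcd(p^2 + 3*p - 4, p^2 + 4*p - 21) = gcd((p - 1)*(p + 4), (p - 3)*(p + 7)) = 1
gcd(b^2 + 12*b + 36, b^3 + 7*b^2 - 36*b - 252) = b + 6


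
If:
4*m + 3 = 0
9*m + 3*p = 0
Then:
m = -3/4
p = 9/4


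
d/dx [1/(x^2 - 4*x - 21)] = 2*(2 - x)/(-x^2 + 4*x + 21)^2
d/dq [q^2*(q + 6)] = 3*q*(q + 4)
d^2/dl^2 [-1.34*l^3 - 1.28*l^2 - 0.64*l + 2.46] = -8.04*l - 2.56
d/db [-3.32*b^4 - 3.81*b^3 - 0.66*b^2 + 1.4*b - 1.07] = -13.28*b^3 - 11.43*b^2 - 1.32*b + 1.4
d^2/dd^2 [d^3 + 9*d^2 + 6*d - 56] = 6*d + 18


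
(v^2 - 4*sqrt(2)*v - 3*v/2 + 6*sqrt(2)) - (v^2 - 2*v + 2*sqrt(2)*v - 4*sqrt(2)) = -6*sqrt(2)*v + v/2 + 10*sqrt(2)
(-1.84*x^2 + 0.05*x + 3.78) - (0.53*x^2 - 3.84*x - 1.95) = -2.37*x^2 + 3.89*x + 5.73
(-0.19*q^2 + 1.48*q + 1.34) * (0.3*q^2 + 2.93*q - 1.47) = -0.057*q^4 - 0.1127*q^3 + 5.0177*q^2 + 1.7506*q - 1.9698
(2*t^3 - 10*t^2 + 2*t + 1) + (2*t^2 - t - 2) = 2*t^3 - 8*t^2 + t - 1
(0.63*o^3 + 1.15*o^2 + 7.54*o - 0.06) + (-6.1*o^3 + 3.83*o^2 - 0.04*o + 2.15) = -5.47*o^3 + 4.98*o^2 + 7.5*o + 2.09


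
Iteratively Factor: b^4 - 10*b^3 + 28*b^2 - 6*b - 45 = (b - 3)*(b^3 - 7*b^2 + 7*b + 15) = (b - 3)^2*(b^2 - 4*b - 5) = (b - 5)*(b - 3)^2*(b + 1)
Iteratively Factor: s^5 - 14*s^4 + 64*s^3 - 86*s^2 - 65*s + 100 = (s - 4)*(s^4 - 10*s^3 + 24*s^2 + 10*s - 25) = (s - 4)*(s + 1)*(s^3 - 11*s^2 + 35*s - 25) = (s - 5)*(s - 4)*(s + 1)*(s^2 - 6*s + 5) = (s - 5)*(s - 4)*(s - 1)*(s + 1)*(s - 5)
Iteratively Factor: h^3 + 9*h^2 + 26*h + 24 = (h + 3)*(h^2 + 6*h + 8) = (h + 2)*(h + 3)*(h + 4)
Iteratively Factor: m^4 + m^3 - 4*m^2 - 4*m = (m + 1)*(m^3 - 4*m) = (m + 1)*(m + 2)*(m^2 - 2*m) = (m - 2)*(m + 1)*(m + 2)*(m)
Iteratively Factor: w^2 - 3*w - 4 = (w + 1)*(w - 4)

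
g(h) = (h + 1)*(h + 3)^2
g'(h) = (h + 1)*(2*h + 6) + (h + 3)^2 = (h + 3)*(3*h + 5)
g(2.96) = 140.67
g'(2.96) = 82.72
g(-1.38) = -1.00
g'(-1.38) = 1.39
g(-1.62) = -1.18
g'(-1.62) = 0.19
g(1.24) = 40.27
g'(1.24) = 36.97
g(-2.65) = -0.20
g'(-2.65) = -1.03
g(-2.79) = -0.08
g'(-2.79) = -0.71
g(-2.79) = -0.08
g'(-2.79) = -0.71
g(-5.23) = -21.04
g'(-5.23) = 23.84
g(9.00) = 1440.00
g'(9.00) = 384.00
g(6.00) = 567.00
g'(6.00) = 207.00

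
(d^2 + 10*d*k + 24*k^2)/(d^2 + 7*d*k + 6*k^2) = (d + 4*k)/(d + k)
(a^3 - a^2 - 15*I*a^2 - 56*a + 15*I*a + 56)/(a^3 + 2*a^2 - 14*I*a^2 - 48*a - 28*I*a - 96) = (a^2 + a*(-1 - 7*I) + 7*I)/(a^2 + a*(2 - 6*I) - 12*I)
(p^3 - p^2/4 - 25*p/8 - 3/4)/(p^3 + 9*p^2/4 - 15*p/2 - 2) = (p + 3/2)/(p + 4)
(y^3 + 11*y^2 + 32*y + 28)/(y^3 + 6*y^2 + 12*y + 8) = (y + 7)/(y + 2)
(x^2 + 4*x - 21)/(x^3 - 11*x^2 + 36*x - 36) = (x + 7)/(x^2 - 8*x + 12)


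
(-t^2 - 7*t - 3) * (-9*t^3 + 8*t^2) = 9*t^5 + 55*t^4 - 29*t^3 - 24*t^2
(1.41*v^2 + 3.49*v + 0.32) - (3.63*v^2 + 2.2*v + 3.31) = -2.22*v^2 + 1.29*v - 2.99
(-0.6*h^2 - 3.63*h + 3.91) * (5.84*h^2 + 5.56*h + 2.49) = -3.504*h^4 - 24.5352*h^3 + 1.1576*h^2 + 12.7009*h + 9.7359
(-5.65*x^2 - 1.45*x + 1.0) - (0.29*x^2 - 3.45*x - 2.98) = -5.94*x^2 + 2.0*x + 3.98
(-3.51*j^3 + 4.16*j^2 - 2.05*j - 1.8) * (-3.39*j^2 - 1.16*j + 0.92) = 11.8989*j^5 - 10.0308*j^4 - 1.1053*j^3 + 12.3072*j^2 + 0.202*j - 1.656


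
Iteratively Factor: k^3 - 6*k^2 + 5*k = (k - 5)*(k^2 - k) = k*(k - 5)*(k - 1)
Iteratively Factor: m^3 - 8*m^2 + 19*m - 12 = (m - 3)*(m^2 - 5*m + 4) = (m - 4)*(m - 3)*(m - 1)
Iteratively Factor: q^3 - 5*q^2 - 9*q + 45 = (q - 3)*(q^2 - 2*q - 15) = (q - 3)*(q + 3)*(q - 5)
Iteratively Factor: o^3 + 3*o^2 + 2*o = (o + 2)*(o^2 + o) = o*(o + 2)*(o + 1)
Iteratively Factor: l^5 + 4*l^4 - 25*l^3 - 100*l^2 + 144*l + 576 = (l + 4)*(l^4 - 25*l^2 + 144) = (l + 4)^2*(l^3 - 4*l^2 - 9*l + 36) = (l - 3)*(l + 4)^2*(l^2 - l - 12) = (l - 4)*(l - 3)*(l + 4)^2*(l + 3)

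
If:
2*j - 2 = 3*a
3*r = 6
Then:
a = 2*j/3 - 2/3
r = 2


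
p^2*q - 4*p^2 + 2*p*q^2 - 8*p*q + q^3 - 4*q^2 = (p + q)^2*(q - 4)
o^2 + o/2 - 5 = (o - 2)*(o + 5/2)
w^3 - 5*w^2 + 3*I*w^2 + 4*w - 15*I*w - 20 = (w - 5)*(w - I)*(w + 4*I)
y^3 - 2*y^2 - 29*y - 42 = (y - 7)*(y + 2)*(y + 3)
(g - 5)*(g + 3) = g^2 - 2*g - 15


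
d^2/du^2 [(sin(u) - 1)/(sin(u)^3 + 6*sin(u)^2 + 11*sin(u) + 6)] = (-4*sin(u)^6 - 5*sin(u)^5 + 85*sin(u)^4 + 249*sin(u)^3 + 65*sin(u)^2 - 376*sin(u) - 302)/((sin(u) + 1)^2*(sin(u) + 2)^3*(sin(u) + 3)^3)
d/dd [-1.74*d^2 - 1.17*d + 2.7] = -3.48*d - 1.17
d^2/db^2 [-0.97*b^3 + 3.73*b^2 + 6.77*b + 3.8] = 7.46 - 5.82*b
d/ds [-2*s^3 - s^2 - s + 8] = -6*s^2 - 2*s - 1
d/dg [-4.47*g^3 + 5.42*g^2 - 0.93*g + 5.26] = -13.41*g^2 + 10.84*g - 0.93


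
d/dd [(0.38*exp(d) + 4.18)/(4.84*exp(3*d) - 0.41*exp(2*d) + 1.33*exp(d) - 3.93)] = (-3.6784*exp(3*d) - 60.5378*exp(2*d) + 3.4276*exp(d) - 7.0528)*exp(d)/(23.4256*exp(6*d) - 3.9688*exp(5*d) + 13.0425*exp(4*d) - 39.133*exp(3*d) + 4.9915*exp(2*d) - 10.4538*exp(d) + 15.4449)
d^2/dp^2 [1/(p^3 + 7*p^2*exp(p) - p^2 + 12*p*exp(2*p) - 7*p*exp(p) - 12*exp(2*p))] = ((-7*p^2*exp(p) - 48*p*exp(2*p) - 21*p*exp(p) - 6*p + 2)*(p^3 + 7*p^2*exp(p) - p^2 + 12*p*exp(2*p) - 7*p*exp(p) - 12*exp(2*p)) + 2*(7*p^2*exp(p) + 3*p^2 + 24*p*exp(2*p) + 7*p*exp(p) - 2*p - 12*exp(2*p) - 7*exp(p))^2)/(p^3 + 7*p^2*exp(p) - p^2 + 12*p*exp(2*p) - 7*p*exp(p) - 12*exp(2*p))^3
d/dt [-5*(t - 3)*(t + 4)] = -10*t - 5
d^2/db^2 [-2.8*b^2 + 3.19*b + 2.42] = -5.60000000000000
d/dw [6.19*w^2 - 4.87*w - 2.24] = 12.38*w - 4.87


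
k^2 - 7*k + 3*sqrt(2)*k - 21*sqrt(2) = (k - 7)*(k + 3*sqrt(2))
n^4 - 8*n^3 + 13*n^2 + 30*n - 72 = (n - 4)*(n - 3)^2*(n + 2)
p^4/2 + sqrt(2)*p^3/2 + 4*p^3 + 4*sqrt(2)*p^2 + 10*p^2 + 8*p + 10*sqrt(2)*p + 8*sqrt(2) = (p + 2)*(p + 4)*(sqrt(2)*p/2 + 1)*(sqrt(2)*p/2 + sqrt(2))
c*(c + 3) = c^2 + 3*c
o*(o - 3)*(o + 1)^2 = o^4 - o^3 - 5*o^2 - 3*o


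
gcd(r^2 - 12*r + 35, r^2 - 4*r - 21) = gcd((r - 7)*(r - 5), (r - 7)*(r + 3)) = r - 7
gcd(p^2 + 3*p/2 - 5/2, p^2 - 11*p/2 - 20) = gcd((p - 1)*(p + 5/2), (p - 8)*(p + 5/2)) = p + 5/2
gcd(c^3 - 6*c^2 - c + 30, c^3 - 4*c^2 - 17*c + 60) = c^2 - 8*c + 15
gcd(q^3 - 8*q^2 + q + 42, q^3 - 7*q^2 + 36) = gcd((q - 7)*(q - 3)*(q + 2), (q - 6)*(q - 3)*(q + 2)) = q^2 - q - 6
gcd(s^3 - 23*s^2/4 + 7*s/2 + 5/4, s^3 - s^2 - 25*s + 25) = s^2 - 6*s + 5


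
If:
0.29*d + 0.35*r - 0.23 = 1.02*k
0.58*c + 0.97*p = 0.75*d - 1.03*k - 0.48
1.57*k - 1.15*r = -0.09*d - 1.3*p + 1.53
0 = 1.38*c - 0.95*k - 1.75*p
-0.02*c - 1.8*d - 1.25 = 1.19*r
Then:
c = 0.14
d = 0.42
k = -0.69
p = 0.48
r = -1.69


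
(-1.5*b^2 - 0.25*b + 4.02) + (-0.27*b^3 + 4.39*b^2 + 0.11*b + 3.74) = -0.27*b^3 + 2.89*b^2 - 0.14*b + 7.76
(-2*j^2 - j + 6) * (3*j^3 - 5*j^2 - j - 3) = -6*j^5 + 7*j^4 + 25*j^3 - 23*j^2 - 3*j - 18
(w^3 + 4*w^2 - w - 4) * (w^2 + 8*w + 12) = w^5 + 12*w^4 + 43*w^3 + 36*w^2 - 44*w - 48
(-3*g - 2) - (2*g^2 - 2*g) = -2*g^2 - g - 2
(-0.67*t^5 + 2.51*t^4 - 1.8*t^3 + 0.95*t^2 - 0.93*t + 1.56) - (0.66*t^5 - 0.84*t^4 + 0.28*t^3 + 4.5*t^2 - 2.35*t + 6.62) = -1.33*t^5 + 3.35*t^4 - 2.08*t^3 - 3.55*t^2 + 1.42*t - 5.06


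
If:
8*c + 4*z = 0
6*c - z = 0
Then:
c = 0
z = 0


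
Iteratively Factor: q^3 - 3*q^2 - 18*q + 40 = (q + 4)*(q^2 - 7*q + 10) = (q - 2)*(q + 4)*(q - 5)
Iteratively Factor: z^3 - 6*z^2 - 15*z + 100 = (z - 5)*(z^2 - z - 20) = (z - 5)^2*(z + 4)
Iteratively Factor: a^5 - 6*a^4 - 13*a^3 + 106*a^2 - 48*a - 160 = (a - 4)*(a^4 - 2*a^3 - 21*a^2 + 22*a + 40) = (a - 4)*(a - 2)*(a^3 - 21*a - 20) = (a - 4)*(a - 2)*(a + 4)*(a^2 - 4*a - 5) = (a - 4)*(a - 2)*(a + 1)*(a + 4)*(a - 5)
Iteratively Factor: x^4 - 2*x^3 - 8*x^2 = (x + 2)*(x^3 - 4*x^2) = x*(x + 2)*(x^2 - 4*x) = x^2*(x + 2)*(x - 4)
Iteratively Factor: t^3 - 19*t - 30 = (t + 3)*(t^2 - 3*t - 10) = (t - 5)*(t + 3)*(t + 2)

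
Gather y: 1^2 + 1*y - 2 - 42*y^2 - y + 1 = -42*y^2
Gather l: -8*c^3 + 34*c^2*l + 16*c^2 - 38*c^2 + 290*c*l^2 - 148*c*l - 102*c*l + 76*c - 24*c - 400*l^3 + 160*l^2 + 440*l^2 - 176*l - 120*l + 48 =-8*c^3 - 22*c^2 + 52*c - 400*l^3 + l^2*(290*c + 600) + l*(34*c^2 - 250*c - 296) + 48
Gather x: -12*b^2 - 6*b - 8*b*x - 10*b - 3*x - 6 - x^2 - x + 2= -12*b^2 - 16*b - x^2 + x*(-8*b - 4) - 4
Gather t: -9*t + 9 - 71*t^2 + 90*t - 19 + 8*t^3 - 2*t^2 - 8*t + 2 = 8*t^3 - 73*t^2 + 73*t - 8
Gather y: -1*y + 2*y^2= 2*y^2 - y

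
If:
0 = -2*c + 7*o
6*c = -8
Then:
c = -4/3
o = -8/21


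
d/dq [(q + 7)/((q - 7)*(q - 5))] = (-q^2 - 14*q + 119)/(q^4 - 24*q^3 + 214*q^2 - 840*q + 1225)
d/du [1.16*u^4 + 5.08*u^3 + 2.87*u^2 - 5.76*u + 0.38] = 4.64*u^3 + 15.24*u^2 + 5.74*u - 5.76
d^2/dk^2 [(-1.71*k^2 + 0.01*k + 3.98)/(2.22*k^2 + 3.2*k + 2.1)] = (-1.4210854715202e-14*k^4 + 24.394248*k^3 + 165.522312*k^2 + 169.3638*k + 29.18428)/(10.941048*k^6 + 47.31264*k^5 + 99.24732*k^4 + 122.2784*k^3 + 93.8826*k^2 + 42.336*k + 9.261)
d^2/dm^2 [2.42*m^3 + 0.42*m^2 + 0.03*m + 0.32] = 14.52*m + 0.84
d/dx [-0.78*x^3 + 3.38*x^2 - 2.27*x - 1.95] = -2.34*x^2 + 6.76*x - 2.27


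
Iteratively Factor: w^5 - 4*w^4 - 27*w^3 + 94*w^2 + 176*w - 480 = (w - 5)*(w^4 + w^3 - 22*w^2 - 16*w + 96) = (w - 5)*(w + 4)*(w^3 - 3*w^2 - 10*w + 24) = (w - 5)*(w - 4)*(w + 4)*(w^2 + w - 6) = (w - 5)*(w - 4)*(w - 2)*(w + 4)*(w + 3)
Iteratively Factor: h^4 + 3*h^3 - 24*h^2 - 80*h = (h)*(h^3 + 3*h^2 - 24*h - 80) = h*(h + 4)*(h^2 - h - 20) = h*(h - 5)*(h + 4)*(h + 4)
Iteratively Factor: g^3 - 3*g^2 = (g - 3)*(g^2) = g*(g - 3)*(g)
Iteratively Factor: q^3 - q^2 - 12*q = (q - 4)*(q^2 + 3*q) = q*(q - 4)*(q + 3)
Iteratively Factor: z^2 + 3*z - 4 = (z + 4)*(z - 1)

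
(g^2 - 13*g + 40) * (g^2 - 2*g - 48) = g^4 - 15*g^3 + 18*g^2 + 544*g - 1920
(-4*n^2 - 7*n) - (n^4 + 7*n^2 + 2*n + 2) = -n^4 - 11*n^2 - 9*n - 2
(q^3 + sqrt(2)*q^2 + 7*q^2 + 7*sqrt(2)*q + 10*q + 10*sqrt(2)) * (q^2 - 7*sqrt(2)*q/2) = q^5 - 5*sqrt(2)*q^4/2 + 7*q^4 - 35*sqrt(2)*q^3/2 + 3*q^3 - 49*q^2 - 25*sqrt(2)*q^2 - 70*q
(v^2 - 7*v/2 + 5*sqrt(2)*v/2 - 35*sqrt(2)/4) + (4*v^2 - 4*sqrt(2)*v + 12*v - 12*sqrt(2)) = 5*v^2 - 3*sqrt(2)*v/2 + 17*v/2 - 83*sqrt(2)/4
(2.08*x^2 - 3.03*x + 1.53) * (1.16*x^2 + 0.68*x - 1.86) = 2.4128*x^4 - 2.1004*x^3 - 4.1544*x^2 + 6.6762*x - 2.8458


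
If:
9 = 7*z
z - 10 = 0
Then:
No Solution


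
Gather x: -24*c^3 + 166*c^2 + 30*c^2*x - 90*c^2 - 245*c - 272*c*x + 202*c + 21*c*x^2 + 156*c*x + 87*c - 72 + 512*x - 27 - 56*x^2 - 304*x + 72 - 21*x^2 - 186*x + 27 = -24*c^3 + 76*c^2 + 44*c + x^2*(21*c - 77) + x*(30*c^2 - 116*c + 22)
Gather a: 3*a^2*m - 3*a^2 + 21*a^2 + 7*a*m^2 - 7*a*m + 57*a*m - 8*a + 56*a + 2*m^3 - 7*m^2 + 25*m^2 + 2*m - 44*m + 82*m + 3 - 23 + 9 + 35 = a^2*(3*m + 18) + a*(7*m^2 + 50*m + 48) + 2*m^3 + 18*m^2 + 40*m + 24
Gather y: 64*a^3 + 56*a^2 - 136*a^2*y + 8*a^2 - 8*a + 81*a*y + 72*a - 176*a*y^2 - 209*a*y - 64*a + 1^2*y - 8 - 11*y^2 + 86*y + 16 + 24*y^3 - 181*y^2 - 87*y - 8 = 64*a^3 + 64*a^2 + 24*y^3 + y^2*(-176*a - 192) + y*(-136*a^2 - 128*a)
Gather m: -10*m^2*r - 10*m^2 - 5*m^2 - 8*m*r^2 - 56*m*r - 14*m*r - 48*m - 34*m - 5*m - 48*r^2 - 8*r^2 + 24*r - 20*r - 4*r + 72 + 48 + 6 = m^2*(-10*r - 15) + m*(-8*r^2 - 70*r - 87) - 56*r^2 + 126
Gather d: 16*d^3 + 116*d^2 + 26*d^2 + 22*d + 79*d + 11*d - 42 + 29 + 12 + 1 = 16*d^3 + 142*d^2 + 112*d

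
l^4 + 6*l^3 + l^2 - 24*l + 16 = (l - 1)^2*(l + 4)^2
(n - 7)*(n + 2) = n^2 - 5*n - 14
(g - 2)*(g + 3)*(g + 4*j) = g^3 + 4*g^2*j + g^2 + 4*g*j - 6*g - 24*j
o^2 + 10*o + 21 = (o + 3)*(o + 7)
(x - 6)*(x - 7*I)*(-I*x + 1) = -I*x^3 - 6*x^2 + 6*I*x^2 + 36*x - 7*I*x + 42*I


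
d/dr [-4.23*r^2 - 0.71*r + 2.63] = -8.46*r - 0.71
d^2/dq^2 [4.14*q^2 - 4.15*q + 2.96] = 8.28000000000000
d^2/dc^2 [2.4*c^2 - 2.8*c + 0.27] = 4.80000000000000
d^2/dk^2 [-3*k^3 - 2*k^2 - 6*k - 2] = -18*k - 4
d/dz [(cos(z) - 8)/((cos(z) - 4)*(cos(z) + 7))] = (cos(z)^2 - 16*cos(z) + 4)*sin(z)/((cos(z) - 4)^2*(cos(z) + 7)^2)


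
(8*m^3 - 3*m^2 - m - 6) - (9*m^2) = 8*m^3 - 12*m^2 - m - 6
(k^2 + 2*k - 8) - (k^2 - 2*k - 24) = 4*k + 16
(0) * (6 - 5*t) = 0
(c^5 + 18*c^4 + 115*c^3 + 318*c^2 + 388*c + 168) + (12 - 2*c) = c^5 + 18*c^4 + 115*c^3 + 318*c^2 + 386*c + 180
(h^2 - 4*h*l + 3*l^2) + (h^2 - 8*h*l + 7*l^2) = 2*h^2 - 12*h*l + 10*l^2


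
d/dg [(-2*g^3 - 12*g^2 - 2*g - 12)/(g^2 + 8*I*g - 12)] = (-2*g^4 - 32*I*g^3 + g^2*(74 - 96*I) + 312*g + 24 + 96*I)/(g^4 + 16*I*g^3 - 88*g^2 - 192*I*g + 144)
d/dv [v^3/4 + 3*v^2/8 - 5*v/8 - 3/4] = 3*v^2/4 + 3*v/4 - 5/8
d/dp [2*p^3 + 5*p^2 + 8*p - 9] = 6*p^2 + 10*p + 8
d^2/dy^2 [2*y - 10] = 0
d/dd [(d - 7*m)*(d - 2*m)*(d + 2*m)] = 3*d^2 - 14*d*m - 4*m^2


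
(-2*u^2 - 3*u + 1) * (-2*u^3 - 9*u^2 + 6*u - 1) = 4*u^5 + 24*u^4 + 13*u^3 - 25*u^2 + 9*u - 1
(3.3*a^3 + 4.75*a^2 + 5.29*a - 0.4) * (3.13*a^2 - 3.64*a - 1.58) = 10.329*a^5 + 2.8555*a^4 - 5.9463*a^3 - 28.0126*a^2 - 6.9022*a + 0.632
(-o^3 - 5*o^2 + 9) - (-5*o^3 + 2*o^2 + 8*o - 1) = 4*o^3 - 7*o^2 - 8*o + 10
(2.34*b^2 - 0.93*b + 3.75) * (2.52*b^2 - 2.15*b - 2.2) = 5.8968*b^4 - 7.3746*b^3 + 6.3015*b^2 - 6.0165*b - 8.25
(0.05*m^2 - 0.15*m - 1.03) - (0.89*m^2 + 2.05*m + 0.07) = -0.84*m^2 - 2.2*m - 1.1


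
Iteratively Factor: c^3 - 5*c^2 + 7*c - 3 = (c - 1)*(c^2 - 4*c + 3) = (c - 3)*(c - 1)*(c - 1)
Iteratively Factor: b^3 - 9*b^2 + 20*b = (b - 4)*(b^2 - 5*b) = b*(b - 4)*(b - 5)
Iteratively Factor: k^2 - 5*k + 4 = (k - 1)*(k - 4)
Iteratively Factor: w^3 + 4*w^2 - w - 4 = (w + 4)*(w^2 - 1) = (w - 1)*(w + 4)*(w + 1)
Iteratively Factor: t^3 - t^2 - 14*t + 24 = (t - 2)*(t^2 + t - 12) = (t - 2)*(t + 4)*(t - 3)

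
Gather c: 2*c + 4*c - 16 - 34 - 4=6*c - 54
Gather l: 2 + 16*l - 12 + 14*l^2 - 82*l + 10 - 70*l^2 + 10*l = -56*l^2 - 56*l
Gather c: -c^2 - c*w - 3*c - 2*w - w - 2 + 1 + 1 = -c^2 + c*(-w - 3) - 3*w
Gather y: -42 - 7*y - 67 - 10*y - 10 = -17*y - 119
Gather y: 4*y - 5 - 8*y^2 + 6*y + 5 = -8*y^2 + 10*y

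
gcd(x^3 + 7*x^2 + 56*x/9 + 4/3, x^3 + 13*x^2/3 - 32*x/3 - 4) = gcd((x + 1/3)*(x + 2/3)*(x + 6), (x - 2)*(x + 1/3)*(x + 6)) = x^2 + 19*x/3 + 2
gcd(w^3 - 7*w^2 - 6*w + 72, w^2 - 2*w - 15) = w + 3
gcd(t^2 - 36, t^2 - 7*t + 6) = t - 6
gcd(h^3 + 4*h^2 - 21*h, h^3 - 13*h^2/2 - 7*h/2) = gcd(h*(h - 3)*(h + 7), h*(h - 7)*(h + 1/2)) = h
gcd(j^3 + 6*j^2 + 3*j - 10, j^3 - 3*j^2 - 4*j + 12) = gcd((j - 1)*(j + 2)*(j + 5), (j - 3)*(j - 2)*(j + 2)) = j + 2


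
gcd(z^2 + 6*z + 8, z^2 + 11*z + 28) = z + 4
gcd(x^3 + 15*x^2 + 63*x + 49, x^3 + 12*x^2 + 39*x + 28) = x^2 + 8*x + 7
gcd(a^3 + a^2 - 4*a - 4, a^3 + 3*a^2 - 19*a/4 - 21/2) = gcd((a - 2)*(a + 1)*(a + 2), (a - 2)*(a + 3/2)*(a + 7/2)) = a - 2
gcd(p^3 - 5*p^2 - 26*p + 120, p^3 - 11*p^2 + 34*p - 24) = p^2 - 10*p + 24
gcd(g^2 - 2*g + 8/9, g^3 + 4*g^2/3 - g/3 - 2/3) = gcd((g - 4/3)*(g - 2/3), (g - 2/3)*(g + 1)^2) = g - 2/3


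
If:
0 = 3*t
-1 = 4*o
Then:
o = -1/4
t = 0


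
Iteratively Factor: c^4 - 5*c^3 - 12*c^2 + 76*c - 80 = (c + 4)*(c^3 - 9*c^2 + 24*c - 20) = (c - 2)*(c + 4)*(c^2 - 7*c + 10) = (c - 5)*(c - 2)*(c + 4)*(c - 2)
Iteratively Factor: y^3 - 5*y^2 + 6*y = (y - 3)*(y^2 - 2*y) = y*(y - 3)*(y - 2)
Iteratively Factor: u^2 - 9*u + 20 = (u - 5)*(u - 4)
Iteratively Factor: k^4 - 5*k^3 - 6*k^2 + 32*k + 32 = (k - 4)*(k^3 - k^2 - 10*k - 8) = (k - 4)^2*(k^2 + 3*k + 2) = (k - 4)^2*(k + 2)*(k + 1)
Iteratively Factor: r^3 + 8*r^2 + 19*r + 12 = (r + 1)*(r^2 + 7*r + 12) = (r + 1)*(r + 3)*(r + 4)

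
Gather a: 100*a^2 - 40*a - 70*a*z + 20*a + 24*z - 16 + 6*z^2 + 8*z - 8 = 100*a^2 + a*(-70*z - 20) + 6*z^2 + 32*z - 24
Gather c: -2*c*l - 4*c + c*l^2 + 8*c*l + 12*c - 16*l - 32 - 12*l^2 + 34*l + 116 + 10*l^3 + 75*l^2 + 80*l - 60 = c*(l^2 + 6*l + 8) + 10*l^3 + 63*l^2 + 98*l + 24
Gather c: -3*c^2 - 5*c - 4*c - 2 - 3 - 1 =-3*c^2 - 9*c - 6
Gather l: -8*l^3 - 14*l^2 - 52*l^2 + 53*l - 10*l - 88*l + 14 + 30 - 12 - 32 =-8*l^3 - 66*l^2 - 45*l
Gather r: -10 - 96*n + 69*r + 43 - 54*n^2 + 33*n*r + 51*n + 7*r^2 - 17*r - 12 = -54*n^2 - 45*n + 7*r^2 + r*(33*n + 52) + 21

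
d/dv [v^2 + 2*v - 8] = 2*v + 2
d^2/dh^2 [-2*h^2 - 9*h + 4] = -4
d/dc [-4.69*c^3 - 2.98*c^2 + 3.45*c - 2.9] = -14.07*c^2 - 5.96*c + 3.45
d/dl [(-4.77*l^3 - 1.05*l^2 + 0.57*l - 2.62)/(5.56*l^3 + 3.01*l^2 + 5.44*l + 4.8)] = (-8.5197*l^4 - 58.236*l^3 - 32.4141*l^2 + 5.6924*l + 16.9888)/(30.9136*l^6 + 33.4712*l^5 + 69.5529*l^4 + 86.1248*l^3 + 58.4896*l^2 + 52.224*l + 23.04)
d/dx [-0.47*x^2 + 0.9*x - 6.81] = 0.9 - 0.94*x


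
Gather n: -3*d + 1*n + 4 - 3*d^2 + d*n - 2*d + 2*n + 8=-3*d^2 - 5*d + n*(d + 3) + 12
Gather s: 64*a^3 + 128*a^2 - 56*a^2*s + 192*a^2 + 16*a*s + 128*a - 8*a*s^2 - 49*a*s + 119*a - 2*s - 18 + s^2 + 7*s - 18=64*a^3 + 320*a^2 + 247*a + s^2*(1 - 8*a) + s*(-56*a^2 - 33*a + 5) - 36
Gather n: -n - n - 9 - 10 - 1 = -2*n - 20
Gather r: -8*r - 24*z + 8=-8*r - 24*z + 8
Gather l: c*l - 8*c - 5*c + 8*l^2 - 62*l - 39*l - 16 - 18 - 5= -13*c + 8*l^2 + l*(c - 101) - 39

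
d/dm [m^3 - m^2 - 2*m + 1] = 3*m^2 - 2*m - 2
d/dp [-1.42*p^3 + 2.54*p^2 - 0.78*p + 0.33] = -4.26*p^2 + 5.08*p - 0.78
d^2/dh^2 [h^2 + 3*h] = 2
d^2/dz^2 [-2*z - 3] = 0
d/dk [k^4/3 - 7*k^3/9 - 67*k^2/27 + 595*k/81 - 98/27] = 4*k^3/3 - 7*k^2/3 - 134*k/27 + 595/81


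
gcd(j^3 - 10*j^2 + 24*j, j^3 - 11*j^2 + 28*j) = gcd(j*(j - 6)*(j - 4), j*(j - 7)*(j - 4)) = j^2 - 4*j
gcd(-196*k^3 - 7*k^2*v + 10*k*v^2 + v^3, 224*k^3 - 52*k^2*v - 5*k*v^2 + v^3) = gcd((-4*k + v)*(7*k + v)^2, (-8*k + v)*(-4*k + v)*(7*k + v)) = -28*k^2 + 3*k*v + v^2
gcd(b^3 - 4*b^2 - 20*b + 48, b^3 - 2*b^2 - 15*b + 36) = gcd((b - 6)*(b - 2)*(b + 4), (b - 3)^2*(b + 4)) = b + 4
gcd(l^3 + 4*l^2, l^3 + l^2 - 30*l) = l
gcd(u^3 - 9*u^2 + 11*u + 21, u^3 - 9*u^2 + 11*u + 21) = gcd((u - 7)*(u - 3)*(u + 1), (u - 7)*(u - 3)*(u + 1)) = u^3 - 9*u^2 + 11*u + 21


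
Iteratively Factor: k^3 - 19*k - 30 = (k - 5)*(k^2 + 5*k + 6) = (k - 5)*(k + 2)*(k + 3)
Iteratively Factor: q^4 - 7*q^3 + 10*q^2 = (q - 5)*(q^3 - 2*q^2) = q*(q - 5)*(q^2 - 2*q) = q*(q - 5)*(q - 2)*(q)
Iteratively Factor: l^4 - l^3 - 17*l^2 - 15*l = (l + 1)*(l^3 - 2*l^2 - 15*l) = (l + 1)*(l + 3)*(l^2 - 5*l) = (l - 5)*(l + 1)*(l + 3)*(l)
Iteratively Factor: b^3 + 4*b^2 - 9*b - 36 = (b + 4)*(b^2 - 9) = (b - 3)*(b + 4)*(b + 3)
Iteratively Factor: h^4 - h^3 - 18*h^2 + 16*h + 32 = (h + 1)*(h^3 - 2*h^2 - 16*h + 32) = (h + 1)*(h + 4)*(h^2 - 6*h + 8) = (h - 2)*(h + 1)*(h + 4)*(h - 4)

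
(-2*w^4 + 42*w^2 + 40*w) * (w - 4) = -2*w^5 + 8*w^4 + 42*w^3 - 128*w^2 - 160*w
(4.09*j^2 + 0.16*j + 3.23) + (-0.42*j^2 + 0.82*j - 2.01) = 3.67*j^2 + 0.98*j + 1.22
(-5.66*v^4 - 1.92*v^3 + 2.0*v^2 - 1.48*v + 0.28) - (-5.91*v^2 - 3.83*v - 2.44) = -5.66*v^4 - 1.92*v^3 + 7.91*v^2 + 2.35*v + 2.72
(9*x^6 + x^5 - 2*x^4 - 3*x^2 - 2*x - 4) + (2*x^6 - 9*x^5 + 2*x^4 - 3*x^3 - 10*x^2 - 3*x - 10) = 11*x^6 - 8*x^5 - 3*x^3 - 13*x^2 - 5*x - 14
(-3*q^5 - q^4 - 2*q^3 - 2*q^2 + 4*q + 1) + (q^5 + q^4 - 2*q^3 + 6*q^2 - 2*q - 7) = -2*q^5 - 4*q^3 + 4*q^2 + 2*q - 6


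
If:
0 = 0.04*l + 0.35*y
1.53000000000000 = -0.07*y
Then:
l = 191.25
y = -21.86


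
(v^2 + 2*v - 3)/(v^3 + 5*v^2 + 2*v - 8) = (v + 3)/(v^2 + 6*v + 8)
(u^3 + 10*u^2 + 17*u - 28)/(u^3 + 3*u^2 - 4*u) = (u + 7)/u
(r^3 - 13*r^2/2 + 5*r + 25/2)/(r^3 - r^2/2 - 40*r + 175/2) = (r + 1)/(r + 7)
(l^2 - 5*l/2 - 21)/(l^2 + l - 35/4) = 2*(l - 6)/(2*l - 5)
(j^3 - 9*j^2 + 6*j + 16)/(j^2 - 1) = (j^2 - 10*j + 16)/(j - 1)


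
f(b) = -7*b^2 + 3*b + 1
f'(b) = 3 - 14*b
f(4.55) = -130.27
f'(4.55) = -60.70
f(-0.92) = -7.68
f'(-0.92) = 15.88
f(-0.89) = -7.21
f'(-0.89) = 15.46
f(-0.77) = -5.46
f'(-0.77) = 13.78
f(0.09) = 1.21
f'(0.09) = 1.74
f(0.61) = 0.23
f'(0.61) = -5.54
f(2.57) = -37.52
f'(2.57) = -32.98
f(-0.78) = -5.60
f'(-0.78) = 13.92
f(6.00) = -233.00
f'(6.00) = -81.00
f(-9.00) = -593.00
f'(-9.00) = 129.00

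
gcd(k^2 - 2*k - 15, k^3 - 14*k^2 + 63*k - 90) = k - 5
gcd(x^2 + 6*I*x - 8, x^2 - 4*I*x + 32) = x + 4*I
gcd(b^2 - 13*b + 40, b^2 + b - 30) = b - 5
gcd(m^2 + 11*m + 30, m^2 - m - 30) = m + 5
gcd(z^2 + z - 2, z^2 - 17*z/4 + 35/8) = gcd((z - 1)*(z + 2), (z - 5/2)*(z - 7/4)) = 1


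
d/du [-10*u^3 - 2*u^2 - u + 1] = -30*u^2 - 4*u - 1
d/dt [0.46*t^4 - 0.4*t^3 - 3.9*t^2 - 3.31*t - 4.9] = 1.84*t^3 - 1.2*t^2 - 7.8*t - 3.31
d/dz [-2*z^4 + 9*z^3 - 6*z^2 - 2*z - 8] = -8*z^3 + 27*z^2 - 12*z - 2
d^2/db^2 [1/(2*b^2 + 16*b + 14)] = (-b^2 - 8*b + 4*(b + 4)^2 - 7)/(b^2 + 8*b + 7)^3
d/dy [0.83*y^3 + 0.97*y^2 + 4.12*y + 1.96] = 2.49*y^2 + 1.94*y + 4.12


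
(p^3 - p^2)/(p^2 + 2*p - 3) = p^2/(p + 3)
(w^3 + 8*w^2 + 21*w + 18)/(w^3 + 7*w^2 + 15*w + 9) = (w + 2)/(w + 1)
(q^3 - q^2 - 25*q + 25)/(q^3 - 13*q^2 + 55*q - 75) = (q^2 + 4*q - 5)/(q^2 - 8*q + 15)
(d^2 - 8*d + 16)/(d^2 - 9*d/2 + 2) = 2*(d - 4)/(2*d - 1)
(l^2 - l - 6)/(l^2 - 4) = (l - 3)/(l - 2)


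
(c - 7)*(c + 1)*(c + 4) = c^3 - 2*c^2 - 31*c - 28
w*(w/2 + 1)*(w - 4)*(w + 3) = w^4/2 + w^3/2 - 7*w^2 - 12*w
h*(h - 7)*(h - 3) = h^3 - 10*h^2 + 21*h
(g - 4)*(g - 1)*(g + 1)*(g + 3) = g^4 - g^3 - 13*g^2 + g + 12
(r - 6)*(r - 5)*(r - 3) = r^3 - 14*r^2 + 63*r - 90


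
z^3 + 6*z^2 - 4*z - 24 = (z - 2)*(z + 2)*(z + 6)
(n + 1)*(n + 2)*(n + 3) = n^3 + 6*n^2 + 11*n + 6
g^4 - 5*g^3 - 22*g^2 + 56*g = g*(g - 7)*(g - 2)*(g + 4)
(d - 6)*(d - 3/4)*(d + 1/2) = d^3 - 25*d^2/4 + 9*d/8 + 9/4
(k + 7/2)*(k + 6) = k^2 + 19*k/2 + 21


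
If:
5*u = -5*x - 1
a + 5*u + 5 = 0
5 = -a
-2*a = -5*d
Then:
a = -5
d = -2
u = 0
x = -1/5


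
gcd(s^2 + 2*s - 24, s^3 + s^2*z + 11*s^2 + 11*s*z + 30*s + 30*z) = s + 6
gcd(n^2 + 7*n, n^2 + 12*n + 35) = n + 7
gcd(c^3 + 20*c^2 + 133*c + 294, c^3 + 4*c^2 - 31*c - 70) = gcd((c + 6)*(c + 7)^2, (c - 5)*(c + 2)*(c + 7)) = c + 7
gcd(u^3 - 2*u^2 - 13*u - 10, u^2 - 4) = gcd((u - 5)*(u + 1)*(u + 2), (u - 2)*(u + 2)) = u + 2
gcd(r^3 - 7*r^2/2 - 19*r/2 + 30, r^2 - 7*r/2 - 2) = r - 4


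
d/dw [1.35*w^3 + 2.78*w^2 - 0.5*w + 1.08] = 4.05*w^2 + 5.56*w - 0.5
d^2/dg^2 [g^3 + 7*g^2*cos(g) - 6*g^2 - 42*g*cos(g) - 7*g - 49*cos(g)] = -7*g^2*cos(g) - 28*g*sin(g) + 42*g*cos(g) + 6*g + 84*sin(g) + 63*cos(g) - 12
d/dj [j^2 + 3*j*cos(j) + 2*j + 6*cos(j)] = -3*j*sin(j) + 2*j - 6*sin(j) + 3*cos(j) + 2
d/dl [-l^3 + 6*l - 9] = 6 - 3*l^2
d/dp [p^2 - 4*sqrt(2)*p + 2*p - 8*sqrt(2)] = 2*p - 4*sqrt(2) + 2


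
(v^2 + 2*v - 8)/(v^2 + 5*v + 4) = (v - 2)/(v + 1)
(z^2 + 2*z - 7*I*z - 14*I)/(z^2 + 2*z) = (z - 7*I)/z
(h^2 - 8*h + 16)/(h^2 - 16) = (h - 4)/(h + 4)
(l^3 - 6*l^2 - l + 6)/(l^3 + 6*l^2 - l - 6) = (l - 6)/(l + 6)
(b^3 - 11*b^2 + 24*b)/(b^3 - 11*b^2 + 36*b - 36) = b*(b - 8)/(b^2 - 8*b + 12)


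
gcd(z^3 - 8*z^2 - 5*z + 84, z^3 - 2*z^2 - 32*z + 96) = z - 4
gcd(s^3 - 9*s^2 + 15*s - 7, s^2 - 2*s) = 1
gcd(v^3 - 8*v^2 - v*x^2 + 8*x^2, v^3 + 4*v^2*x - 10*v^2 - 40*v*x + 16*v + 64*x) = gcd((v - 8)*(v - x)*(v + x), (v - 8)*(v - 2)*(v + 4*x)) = v - 8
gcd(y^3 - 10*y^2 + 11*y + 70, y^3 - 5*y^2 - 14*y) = y^2 - 5*y - 14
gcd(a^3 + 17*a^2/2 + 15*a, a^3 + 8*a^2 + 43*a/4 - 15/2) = a^2 + 17*a/2 + 15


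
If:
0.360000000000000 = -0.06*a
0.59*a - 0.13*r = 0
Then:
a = -6.00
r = -27.23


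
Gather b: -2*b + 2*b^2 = 2*b^2 - 2*b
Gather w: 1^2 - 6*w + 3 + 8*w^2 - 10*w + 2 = 8*w^2 - 16*w + 6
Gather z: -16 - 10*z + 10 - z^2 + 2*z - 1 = -z^2 - 8*z - 7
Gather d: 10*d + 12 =10*d + 12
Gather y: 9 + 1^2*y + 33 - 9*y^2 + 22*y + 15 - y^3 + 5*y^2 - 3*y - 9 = -y^3 - 4*y^2 + 20*y + 48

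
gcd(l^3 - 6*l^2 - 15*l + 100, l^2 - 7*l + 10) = l - 5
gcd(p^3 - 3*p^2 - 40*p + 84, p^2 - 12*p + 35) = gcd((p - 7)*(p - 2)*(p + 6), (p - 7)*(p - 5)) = p - 7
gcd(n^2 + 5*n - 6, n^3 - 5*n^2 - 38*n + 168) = n + 6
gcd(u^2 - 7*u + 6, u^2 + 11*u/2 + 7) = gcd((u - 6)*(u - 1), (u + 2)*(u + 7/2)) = 1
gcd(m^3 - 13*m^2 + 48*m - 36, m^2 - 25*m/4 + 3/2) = m - 6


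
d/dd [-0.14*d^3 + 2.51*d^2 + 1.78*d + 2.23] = -0.42*d^2 + 5.02*d + 1.78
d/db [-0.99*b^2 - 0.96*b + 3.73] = -1.98*b - 0.96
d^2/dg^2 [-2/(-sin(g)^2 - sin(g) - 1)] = 2*(-4*sin(g)^3 - 3*sin(g)^2 + 9*sin(g) + 7)*sin(g)/(sin(g)^2 + sin(g) + 1)^3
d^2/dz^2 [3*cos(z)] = -3*cos(z)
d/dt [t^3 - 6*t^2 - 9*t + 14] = 3*t^2 - 12*t - 9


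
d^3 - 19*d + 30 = (d - 3)*(d - 2)*(d + 5)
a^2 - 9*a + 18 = (a - 6)*(a - 3)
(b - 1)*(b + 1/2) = b^2 - b/2 - 1/2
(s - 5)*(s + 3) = s^2 - 2*s - 15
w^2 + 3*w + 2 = (w + 1)*(w + 2)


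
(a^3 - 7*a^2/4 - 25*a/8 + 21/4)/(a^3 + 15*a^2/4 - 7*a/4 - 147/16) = 2*(a - 2)/(2*a + 7)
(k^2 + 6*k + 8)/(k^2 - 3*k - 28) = (k + 2)/(k - 7)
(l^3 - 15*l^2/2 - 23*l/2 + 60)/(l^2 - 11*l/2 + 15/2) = (l^2 - 5*l - 24)/(l - 3)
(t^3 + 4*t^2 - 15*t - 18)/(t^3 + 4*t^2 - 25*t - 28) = (t^2 + 3*t - 18)/(t^2 + 3*t - 28)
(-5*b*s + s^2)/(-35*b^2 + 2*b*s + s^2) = s/(7*b + s)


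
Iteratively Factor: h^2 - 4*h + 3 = (h - 1)*(h - 3)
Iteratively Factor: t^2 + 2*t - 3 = (t - 1)*(t + 3)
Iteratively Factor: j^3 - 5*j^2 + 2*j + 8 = (j - 4)*(j^2 - j - 2) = (j - 4)*(j - 2)*(j + 1)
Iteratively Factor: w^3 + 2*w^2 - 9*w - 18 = (w + 3)*(w^2 - w - 6) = (w + 2)*(w + 3)*(w - 3)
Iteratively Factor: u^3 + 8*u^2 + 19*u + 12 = (u + 1)*(u^2 + 7*u + 12) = (u + 1)*(u + 4)*(u + 3)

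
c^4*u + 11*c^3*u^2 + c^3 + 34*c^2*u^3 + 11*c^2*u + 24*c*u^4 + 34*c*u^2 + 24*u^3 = (c + u)*(c + 4*u)*(c + 6*u)*(c*u + 1)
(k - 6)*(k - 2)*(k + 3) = k^3 - 5*k^2 - 12*k + 36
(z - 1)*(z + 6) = z^2 + 5*z - 6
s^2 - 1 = (s - 1)*(s + 1)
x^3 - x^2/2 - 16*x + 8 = (x - 4)*(x - 1/2)*(x + 4)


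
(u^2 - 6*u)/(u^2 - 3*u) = (u - 6)/(u - 3)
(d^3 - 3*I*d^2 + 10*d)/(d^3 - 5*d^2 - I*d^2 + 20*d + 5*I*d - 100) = d*(d + 2*I)/(d^2 + d*(-5 + 4*I) - 20*I)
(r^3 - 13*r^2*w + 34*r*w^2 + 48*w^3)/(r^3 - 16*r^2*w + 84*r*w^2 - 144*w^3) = (r^2 - 7*r*w - 8*w^2)/(r^2 - 10*r*w + 24*w^2)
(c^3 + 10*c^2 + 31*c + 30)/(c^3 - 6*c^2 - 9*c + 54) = (c^2 + 7*c + 10)/(c^2 - 9*c + 18)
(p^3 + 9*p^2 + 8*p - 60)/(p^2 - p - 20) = (-p^3 - 9*p^2 - 8*p + 60)/(-p^2 + p + 20)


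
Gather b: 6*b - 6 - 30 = 6*b - 36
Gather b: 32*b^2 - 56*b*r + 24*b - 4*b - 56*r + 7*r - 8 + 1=32*b^2 + b*(20 - 56*r) - 49*r - 7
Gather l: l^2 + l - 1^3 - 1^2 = l^2 + l - 2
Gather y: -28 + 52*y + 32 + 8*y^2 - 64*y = 8*y^2 - 12*y + 4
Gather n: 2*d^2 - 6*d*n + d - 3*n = 2*d^2 + d + n*(-6*d - 3)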